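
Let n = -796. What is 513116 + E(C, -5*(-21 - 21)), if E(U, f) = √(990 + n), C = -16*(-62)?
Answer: 513116 + √194 ≈ 5.1313e+5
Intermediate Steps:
C = 992
E(U, f) = √194 (E(U, f) = √(990 - 796) = √194)
513116 + E(C, -5*(-21 - 21)) = 513116 + √194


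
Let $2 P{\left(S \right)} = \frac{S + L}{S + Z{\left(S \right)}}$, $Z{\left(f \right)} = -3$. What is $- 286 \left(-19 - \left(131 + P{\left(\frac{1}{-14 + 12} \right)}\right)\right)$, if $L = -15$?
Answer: $\frac{304733}{7} \approx 43533.0$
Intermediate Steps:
$P{\left(S \right)} = \frac{-15 + S}{2 \left(-3 + S\right)}$ ($P{\left(S \right)} = \frac{\left(S - 15\right) \frac{1}{S - 3}}{2} = \frac{\left(-15 + S\right) \frac{1}{-3 + S}}{2} = \frac{\frac{1}{-3 + S} \left(-15 + S\right)}{2} = \frac{-15 + S}{2 \left(-3 + S\right)}$)
$- 286 \left(-19 - \left(131 + P{\left(\frac{1}{-14 + 12} \right)}\right)\right) = - 286 \left(-19 - \left(131 + \frac{-15 + \frac{1}{-14 + 12}}{2 \left(-3 + \frac{1}{-14 + 12}\right)}\right)\right) = - 286 \left(-19 - \left(131 + \frac{-15 + \frac{1}{-2}}{2 \left(-3 + \frac{1}{-2}\right)}\right)\right) = - 286 \left(-19 - \left(131 + \frac{-15 - \frac{1}{2}}{2 \left(-3 - \frac{1}{2}\right)}\right)\right) = - 286 \left(-19 - \left(131 + \frac{1}{2} \frac{1}{- \frac{7}{2}} \left(- \frac{31}{2}\right)\right)\right) = - 286 \left(-19 - \left(131 + \frac{1}{2} \left(- \frac{2}{7}\right) \left(- \frac{31}{2}\right)\right)\right) = - 286 \left(-19 - \frac{1865}{14}\right) = \left(-286\right) \left(- \frac{2131}{14}\right) = \frac{304733}{7}$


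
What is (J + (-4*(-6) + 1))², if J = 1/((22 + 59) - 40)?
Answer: 1052676/1681 ≈ 626.22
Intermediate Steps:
J = 1/41 (J = 1/(81 - 40) = 1/41 ≈ 0.024390)
(J + (-4*(-6) + 1))² = (1/41 + (-4*(-6) + 1))² = (1/41 + (24 + 1))² = (1/41 + 25)² = (1026/41)² = 1052676/1681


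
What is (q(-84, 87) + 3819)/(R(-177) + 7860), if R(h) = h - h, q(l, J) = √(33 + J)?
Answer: 1273/2620 + √30/3930 ≈ 0.48727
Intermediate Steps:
R(h) = 0
(q(-84, 87) + 3819)/(R(-177) + 7860) = (√(33 + 87) + 3819)/(0 + 7860) = (√120 + 3819)/7860 = (2*√30 + 3819)*(1/7860) = (3819 + 2*√30)*(1/7860) = 1273/2620 + √30/3930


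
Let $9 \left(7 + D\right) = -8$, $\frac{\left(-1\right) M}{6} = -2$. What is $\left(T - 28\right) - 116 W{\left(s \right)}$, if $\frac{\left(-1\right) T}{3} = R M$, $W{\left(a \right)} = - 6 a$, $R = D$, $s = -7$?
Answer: $-4616$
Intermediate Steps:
$M = 12$ ($M = \left(-6\right) \left(-2\right) = 12$)
$D = - \frac{71}{9}$ ($D = -7 + \frac{1}{9} \left(-8\right) = -7 - \frac{8}{9} = - \frac{71}{9} \approx -7.8889$)
$R = - \frac{71}{9} \approx -7.8889$
$T = 284$ ($T = - 3 \left(\left(- \frac{71}{9}\right) 12\right) = \left(-3\right) \left(- \frac{284}{3}\right) = 284$)
$\left(T - 28\right) - 116 W{\left(s \right)} = \left(284 - 28\right) - 116 \left(\left(-6\right) \left(-7\right)\right) = \left(284 - 28\right) - 4872 = 256 - 4872 = -4616$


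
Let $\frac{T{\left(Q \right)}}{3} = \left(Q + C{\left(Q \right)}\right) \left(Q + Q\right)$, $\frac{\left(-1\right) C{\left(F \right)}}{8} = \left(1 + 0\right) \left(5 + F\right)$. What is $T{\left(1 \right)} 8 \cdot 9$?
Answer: $-20304$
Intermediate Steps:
$C{\left(F \right)} = -40 - 8 F$ ($C{\left(F \right)} = - 8 \left(1 + 0\right) \left(5 + F\right) = - 8 \cdot 1 \left(5 + F\right) = - 8 \left(5 + F\right) = -40 - 8 F$)
$T{\left(Q \right)} = 6 Q \left(-40 - 7 Q\right)$ ($T{\left(Q \right)} = 3 \left(Q - \left(40 + 8 Q\right)\right) \left(Q + Q\right) = 3 \left(-40 - 7 Q\right) 2 Q = 3 \cdot 2 Q \left(-40 - 7 Q\right) = 6 Q \left(-40 - 7 Q\right)$)
$T{\left(1 \right)} 8 \cdot 9 = \left(-6\right) 1 \left(40 + 7 \cdot 1\right) 8 \cdot 9 = \left(-6\right) 1 \left(40 + 7\right) 8 \cdot 9 = \left(-6\right) 1 \cdot 47 \cdot 8 \cdot 9 = \left(-282\right) 8 \cdot 9 = \left(-2256\right) 9 = -20304$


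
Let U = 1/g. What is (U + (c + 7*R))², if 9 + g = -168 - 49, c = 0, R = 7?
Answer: 122611329/51076 ≈ 2400.6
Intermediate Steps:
g = -226 (g = -9 + (-168 - 49) = -9 - 217 = -226)
U = -1/226 (U = 1/(-226) = -1/226 ≈ -0.0044248)
(U + (c + 7*R))² = (-1/226 + (0 + 7*7))² = (-1/226 + (0 + 49))² = (-1/226 + 49)² = (11073/226)² = 122611329/51076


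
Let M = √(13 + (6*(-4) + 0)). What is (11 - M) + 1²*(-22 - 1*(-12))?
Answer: 1 - I*√11 ≈ 1.0 - 3.3166*I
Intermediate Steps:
M = I*√11 (M = √(13 + (-24 + 0)) = √(13 - 24) = √(-11) = I*√11 ≈ 3.3166*I)
(11 - M) + 1²*(-22 - 1*(-12)) = (11 - I*√11) + 1²*(-22 - 1*(-12)) = (11 - I*√11) + 1*(-22 + 12) = (11 - I*√11) + 1*(-10) = (11 - I*√11) - 10 = 1 - I*√11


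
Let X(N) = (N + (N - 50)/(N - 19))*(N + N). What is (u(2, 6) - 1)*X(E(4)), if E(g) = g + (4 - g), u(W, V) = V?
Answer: 848/3 ≈ 282.67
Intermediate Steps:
E(g) = 4
X(N) = 2*N*(N + (-50 + N)/(-19 + N)) (X(N) = (N + (-50 + N)/(-19 + N))*(2*N) = 2*N*(N + (-50 + N)/(-19 + N)))
(u(2, 6) - 1)*X(E(4)) = (6 - 1)*(2*4*(-50 + 4**2 - 18*4)/(-19 + 4)) = 5*(2*4*(-50 + 16 - 72)/(-15)) = 5*(2*4*(-1/15)*(-106)) = 5*(848/15) = 848/3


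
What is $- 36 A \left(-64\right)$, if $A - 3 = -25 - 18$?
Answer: $-92160$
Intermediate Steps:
$A = -40$ ($A = 3 - 43 = -40$)
$- 36 A \left(-64\right) = \left(-36\right) \left(-40\right) \left(-64\right) = 1440 \left(-64\right) = -92160$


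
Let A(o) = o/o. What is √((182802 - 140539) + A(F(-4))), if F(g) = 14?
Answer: 6*√1174 ≈ 205.58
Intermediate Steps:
A(o) = 1
√((182802 - 140539) + A(F(-4))) = √((182802 - 140539) + 1) = √(42263 + 1) = √42264 = 6*√1174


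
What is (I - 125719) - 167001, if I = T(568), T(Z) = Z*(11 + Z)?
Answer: 36152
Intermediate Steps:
I = 328872 (I = 568*(11 + 568) = 568*579 = 328872)
(I - 125719) - 167001 = (328872 - 125719) - 167001 = 203153 - 167001 = 36152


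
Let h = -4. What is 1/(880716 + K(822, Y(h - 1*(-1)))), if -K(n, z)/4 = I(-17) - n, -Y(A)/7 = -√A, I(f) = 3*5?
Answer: 1/883944 ≈ 1.1313e-6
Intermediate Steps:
I(f) = 15
Y(A) = 7*√A (Y(A) = -(-7)*√A = 7*√A)
K(n, z) = -60 + 4*n (K(n, z) = -4*(15 - n) = -60 + 4*n)
1/(880716 + K(822, Y(h - 1*(-1)))) = 1/(880716 + (-60 + 4*822)) = 1/(880716 + (-60 + 3288)) = 1/(880716 + 3228) = 1/883944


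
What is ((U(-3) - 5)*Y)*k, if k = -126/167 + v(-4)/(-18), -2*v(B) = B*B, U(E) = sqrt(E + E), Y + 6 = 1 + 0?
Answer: -11650/1503 + 2330*I*sqrt(6)/1503 ≈ -7.7512 + 3.7973*I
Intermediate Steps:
Y = -5 (Y = -6 + (1 + 0) = -6 + 1 = -5)
U(E) = sqrt(2)*sqrt(E) (U(E) = sqrt(2*E) = sqrt(2)*sqrt(E))
v(B) = -B**2/2 (v(B) = -B*B/2 = -B**2/2)
k = -466/1503 (k = -126/167 - 1/2*(-4)**2/(-18) = -126*1/167 - 1/2*16*(-1/18) = -126/167 - 8*(-1/18) = -126/167 + 4/9 = -466/1503 ≈ -0.31005)
((U(-3) - 5)*Y)*k = ((sqrt(2)*sqrt(-3) - 5)*(-5))*(-466/1503) = ((sqrt(2)*(I*sqrt(3)) - 5)*(-5))*(-466/1503) = ((I*sqrt(6) - 5)*(-5))*(-466/1503) = ((-5 + I*sqrt(6))*(-5))*(-466/1503) = (25 - 5*I*sqrt(6))*(-466/1503) = -11650/1503 + 2330*I*sqrt(6)/1503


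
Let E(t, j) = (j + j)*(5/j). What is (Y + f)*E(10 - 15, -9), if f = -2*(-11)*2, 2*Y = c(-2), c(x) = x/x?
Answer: 445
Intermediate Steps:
c(x) = 1
Y = ½ (Y = (½)*1 = ½ ≈ 0.50000)
f = 44 (f = 22*2 = 44)
E(t, j) = 10 (E(t, j) = (2*j)*(5/j) = 10)
(Y + f)*E(10 - 15, -9) = (½ + 44)*10 = (89/2)*10 = 445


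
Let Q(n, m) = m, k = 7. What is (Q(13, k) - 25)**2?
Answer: 324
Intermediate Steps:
(Q(13, k) - 25)**2 = (7 - 25)**2 = (-18)**2 = 324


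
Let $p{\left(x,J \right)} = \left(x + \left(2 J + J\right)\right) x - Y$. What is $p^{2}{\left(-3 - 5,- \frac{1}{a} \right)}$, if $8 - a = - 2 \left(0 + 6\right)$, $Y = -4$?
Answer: $\frac{119716}{25} \approx 4788.6$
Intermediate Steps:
$a = 20$ ($a = 8 - - 2 \left(0 + 6\right) = 8 - \left(-2\right) 6 = 8 - -12 = 8 + 12 = 20$)
$p{\left(x,J \right)} = 4 + x \left(x + 3 J\right)$ ($p{\left(x,J \right)} = \left(x + \left(2 J + J\right)\right) x - -4 = \left(x + 3 J\right) x + 4 = x \left(x + 3 J\right) + 4 = 4 + x \left(x + 3 J\right)$)
$p^{2}{\left(-3 - 5,- \frac{1}{a} \right)} = \left(4 + \left(-3 - 5\right)^{2} + 3 \left(- \frac{1}{20}\right) \left(-3 - 5\right)\right)^{2} = \left(4 + \left(-3 - 5\right)^{2} + 3 \left(\left(-1\right) \frac{1}{20}\right) \left(-3 - 5\right)\right)^{2} = \left(4 + \left(-8\right)^{2} + 3 \left(- \frac{1}{20}\right) \left(-8\right)\right)^{2} = \left(4 + 64 + \frac{6}{5}\right)^{2} = \left(\frac{346}{5}\right)^{2} = \frac{119716}{25}$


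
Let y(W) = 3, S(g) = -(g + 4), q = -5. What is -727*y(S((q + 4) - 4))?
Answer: -2181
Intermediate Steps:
S(g) = -4 - g (S(g) = -(4 + g) = -4 - g)
-727*y(S((q + 4) - 4)) = -727*3 = -2181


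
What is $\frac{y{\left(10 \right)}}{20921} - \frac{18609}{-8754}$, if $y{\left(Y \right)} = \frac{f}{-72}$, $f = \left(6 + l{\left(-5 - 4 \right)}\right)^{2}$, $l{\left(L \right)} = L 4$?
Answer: $\frac{64868244}{30523739} \approx 2.1252$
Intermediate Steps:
$l{\left(L \right)} = 4 L$
$f = 900$ ($f = \left(6 + 4 \left(-5 - 4\right)\right)^{2} = \left(6 + 4 \left(-9\right)\right)^{2} = \left(6 - 36\right)^{2} = \left(-30\right)^{2} = 900$)
$y{\left(Y \right)} = - \frac{25}{2}$ ($y{\left(Y \right)} = \frac{900}{-72} = 900 \left(- \frac{1}{72}\right) = - \frac{25}{2}$)
$\frac{y{\left(10 \right)}}{20921} - \frac{18609}{-8754} = - \frac{25}{2 \cdot 20921} - \frac{18609}{-8754} = \left(- \frac{25}{2}\right) \frac{1}{20921} - - \frac{6203}{2918} = - \frac{25}{41842} + \frac{6203}{2918} = \frac{64868244}{30523739}$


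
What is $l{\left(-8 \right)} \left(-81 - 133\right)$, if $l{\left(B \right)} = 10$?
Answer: $-2140$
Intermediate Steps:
$l{\left(-8 \right)} \left(-81 - 133\right) = 10 \left(-81 - 133\right) = 10 \left(-214\right) = -2140$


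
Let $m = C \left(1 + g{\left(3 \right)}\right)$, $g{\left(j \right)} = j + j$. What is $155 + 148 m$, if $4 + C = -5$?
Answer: $-9169$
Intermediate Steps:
$g{\left(j \right)} = 2 j$
$C = -9$ ($C = -4 - 5 = -9$)
$m = -63$ ($m = - 9 \left(1 + 2 \cdot 3\right) = - 9 \left(1 + 6\right) = \left(-9\right) 7 = -63$)
$155 + 148 m = 155 + 148 \left(-63\right) = 155 - 9324 = -9169$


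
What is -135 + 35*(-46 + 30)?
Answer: -695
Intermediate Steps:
-135 + 35*(-46 + 30) = -135 + 35*(-16) = -135 - 560 = -695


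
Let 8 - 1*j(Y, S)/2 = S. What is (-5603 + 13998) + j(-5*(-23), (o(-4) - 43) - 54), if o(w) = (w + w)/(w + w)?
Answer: 8603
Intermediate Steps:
o(w) = 1 (o(w) = (2*w)/((2*w)) = (2*w)*(1/(2*w)) = 1)
j(Y, S) = 16 - 2*S
(-5603 + 13998) + j(-5*(-23), (o(-4) - 43) - 54) = (-5603 + 13998) + (16 - 2*((1 - 43) - 54)) = 8395 + (16 - 2*(-42 - 54)) = 8395 + (16 - 2*(-96)) = 8395 + (16 + 192) = 8395 + 208 = 8603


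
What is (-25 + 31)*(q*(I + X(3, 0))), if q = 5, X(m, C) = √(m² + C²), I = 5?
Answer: 240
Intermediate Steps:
X(m, C) = √(C² + m²)
(-25 + 31)*(q*(I + X(3, 0))) = (-25 + 31)*(5*(5 + √(0² + 3²))) = 6*(5*(5 + √(0 + 9))) = 6*(5*(5 + √9)) = 6*(5*(5 + 3)) = 6*(5*8) = 6*40 = 240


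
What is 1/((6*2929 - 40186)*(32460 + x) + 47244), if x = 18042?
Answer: -1/1141903980 ≈ -8.7573e-10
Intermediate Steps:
1/((6*2929 - 40186)*(32460 + x) + 47244) = 1/((6*2929 - 40186)*(32460 + 18042) + 47244) = 1/((17574 - 40186)*50502 + 47244) = 1/(-22612*50502 + 47244) = 1/(-1141951224 + 47244) = 1/(-1141903980) = -1/1141903980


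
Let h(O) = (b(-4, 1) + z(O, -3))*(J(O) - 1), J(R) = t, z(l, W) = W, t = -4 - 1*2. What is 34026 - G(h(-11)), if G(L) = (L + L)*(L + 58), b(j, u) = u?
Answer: 32010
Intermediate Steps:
t = -6 (t = -4 - 2 = -6)
J(R) = -6
h(O) = 14 (h(O) = (1 - 3)*(-6 - 1) = -2*(-7) = 14)
G(L) = 2*L*(58 + L) (G(L) = (2*L)*(58 + L) = 2*L*(58 + L))
34026 - G(h(-11)) = 34026 - 2*14*(58 + 14) = 34026 - 2*14*72 = 34026 - 1*2016 = 34026 - 2016 = 32010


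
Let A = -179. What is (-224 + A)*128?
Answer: -51584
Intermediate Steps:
(-224 + A)*128 = (-224 - 179)*128 = -403*128 = -51584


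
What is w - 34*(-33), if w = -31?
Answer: 1091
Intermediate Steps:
w - 34*(-33) = -31 - 34*(-33) = -31 + 1122 = 1091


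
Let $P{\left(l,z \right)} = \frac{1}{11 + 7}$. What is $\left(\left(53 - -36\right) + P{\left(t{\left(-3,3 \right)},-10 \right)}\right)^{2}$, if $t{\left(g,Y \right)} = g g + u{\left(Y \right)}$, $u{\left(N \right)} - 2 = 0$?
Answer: $\frac{2569609}{324} \approx 7930.9$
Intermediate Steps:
$u{\left(N \right)} = 2$ ($u{\left(N \right)} = 2 + 0 = 2$)
$t{\left(g,Y \right)} = 2 + g^{2}$ ($t{\left(g,Y \right)} = g g + 2 = g^{2} + 2 = 2 + g^{2}$)
$P{\left(l,z \right)} = \frac{1}{18}$
$\left(\left(53 - -36\right) + P{\left(t{\left(-3,3 \right)},-10 \right)}\right)^{2} = \left(\left(53 - -36\right) + \frac{1}{18}\right)^{2} = \left(\left(53 + 36\right) + \frac{1}{18}\right)^{2} = \left(89 + \frac{1}{18}\right)^{2} = \left(\frac{1603}{18}\right)^{2} = \frac{2569609}{324}$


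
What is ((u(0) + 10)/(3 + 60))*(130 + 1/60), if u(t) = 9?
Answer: 148219/3780 ≈ 39.211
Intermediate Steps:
((u(0) + 10)/(3 + 60))*(130 + 1/60) = ((9 + 10)/(3 + 60))*(130 + 1/60) = (19/63)*(130 + 1/60) = (19*(1/63))*(7801/60) = (19/63)*(7801/60) = 148219/3780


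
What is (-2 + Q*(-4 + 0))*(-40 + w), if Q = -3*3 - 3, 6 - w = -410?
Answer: 17296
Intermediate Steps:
w = 416 (w = 6 - 1*(-410) = 6 + 410 = 416)
Q = -12 (Q = -9 - 3 = -12)
(-2 + Q*(-4 + 0))*(-40 + w) = (-2 - 12*(-4 + 0))*(-40 + 416) = (-2 - 12*(-4))*376 = (-2 + 48)*376 = 46*376 = 17296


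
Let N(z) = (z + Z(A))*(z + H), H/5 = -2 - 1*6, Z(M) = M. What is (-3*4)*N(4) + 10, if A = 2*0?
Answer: 1738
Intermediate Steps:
A = 0
H = -40 (H = 5*(-2 - 1*6) = 5*(-2 - 6) = 5*(-8) = -40)
N(z) = z*(-40 + z) (N(z) = (z + 0)*(z - 40) = z*(-40 + z))
(-3*4)*N(4) + 10 = (-3*4)*(4*(-40 + 4)) + 10 = -48*(-36) + 10 = -12*(-144) + 10 = 1728 + 10 = 1738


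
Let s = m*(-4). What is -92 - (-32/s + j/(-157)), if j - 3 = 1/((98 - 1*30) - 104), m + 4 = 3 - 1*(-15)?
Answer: -3661747/39564 ≈ -92.552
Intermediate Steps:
m = 14 (m = -4 + (3 - 1*(-15)) = -4 + (3 + 15) = -4 + 18 = 14)
s = -56 (s = 14*(-4) = -56)
j = 107/36 (j = 3 + 1/((98 - 1*30) - 104) = 3 + 1/((98 - 30) - 104) = 3 + 1/(68 - 104) = 3 + 1/(-36) = 3 - 1/36 = 107/36 ≈ 2.9722)
-92 - (-32/s + j/(-157)) = -92 - (-32/(-56) + (107/36)/(-157)) = -92 - (-32*(-1/56) + (107/36)*(-1/157)) = -92 - (4/7 - 107/5652) = -92 - 1*21859/39564 = -92 - 21859/39564 = -3661747/39564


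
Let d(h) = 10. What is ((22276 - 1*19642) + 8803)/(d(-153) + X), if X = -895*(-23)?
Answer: 11437/20595 ≈ 0.55533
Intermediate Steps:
X = 20585
((22276 - 1*19642) + 8803)/(d(-153) + X) = ((22276 - 1*19642) + 8803)/(10 + 20585) = ((22276 - 19642) + 8803)/20595 = (2634 + 8803)*(1/20595) = 11437*(1/20595) = 11437/20595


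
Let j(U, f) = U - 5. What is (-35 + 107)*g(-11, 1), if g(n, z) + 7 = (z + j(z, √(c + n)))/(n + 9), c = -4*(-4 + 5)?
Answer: -396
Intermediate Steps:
c = -4 (c = -4*1 = -4)
j(U, f) = -5 + U
g(n, z) = -7 + (-5 + 2*z)/(9 + n) (g(n, z) = -7 + (z + (-5 + z))/(n + 9) = -7 + (-5 + 2*z)/(9 + n))
(-35 + 107)*g(-11, 1) = (-35 + 107)*((-68 - 7*(-11) + 2*1)/(9 - 11)) = 72*((-68 + 77 + 2)/(-2)) = 72*(-½*11) = 72*(-11/2) = -396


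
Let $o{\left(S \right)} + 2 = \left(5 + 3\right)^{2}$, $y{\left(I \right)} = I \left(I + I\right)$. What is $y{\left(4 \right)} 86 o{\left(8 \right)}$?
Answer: $170624$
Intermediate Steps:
$y{\left(I \right)} = 2 I^{2}$ ($y{\left(I \right)} = I 2 I = 2 I^{2}$)
$o{\left(S \right)} = 62$ ($o{\left(S \right)} = -2 + \left(5 + 3\right)^{2} = -2 + 8^{2} = -2 + 64 = 62$)
$y{\left(4 \right)} 86 o{\left(8 \right)} = 2 \cdot 4^{2} \cdot 86 \cdot 62 = 2 \cdot 16 \cdot 86 \cdot 62 = 32 \cdot 86 \cdot 62 = 2752 \cdot 62 = 170624$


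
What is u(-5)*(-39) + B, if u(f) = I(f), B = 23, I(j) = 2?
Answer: -55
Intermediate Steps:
u(f) = 2
u(-5)*(-39) + B = 2*(-39) + 23 = -78 + 23 = -55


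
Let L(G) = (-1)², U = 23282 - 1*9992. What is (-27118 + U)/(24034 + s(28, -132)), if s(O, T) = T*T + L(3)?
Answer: -13828/41459 ≈ -0.33353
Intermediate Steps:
U = 13290 (U = 23282 - 9992 = 13290)
L(G) = 1
s(O, T) = 1 + T² (s(O, T) = T*T + 1 = T² + 1 = 1 + T²)
(-27118 + U)/(24034 + s(28, -132)) = (-27118 + 13290)/(24034 + (1 + (-132)²)) = -13828/(24034 + (1 + 17424)) = -13828/(24034 + 17425) = -13828/41459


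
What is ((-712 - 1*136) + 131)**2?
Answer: 514089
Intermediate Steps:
((-712 - 1*136) + 131)**2 = ((-712 - 136) + 131)**2 = (-848 + 131)**2 = (-717)**2 = 514089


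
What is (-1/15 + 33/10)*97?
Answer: 9409/30 ≈ 313.63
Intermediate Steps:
(-1/15 + 33/10)*97 = (97/30)*97 = 9409/30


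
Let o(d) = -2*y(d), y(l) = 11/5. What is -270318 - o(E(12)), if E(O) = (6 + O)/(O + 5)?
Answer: -1351568/5 ≈ -2.7031e+5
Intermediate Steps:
y(l) = 11/5 (y(l) = 11*(⅕) = 11/5)
E(O) = (6 + O)/(5 + O)
o(d) = -22/5 (o(d) = -2*11/5 = -22/5)
-270318 - o(E(12)) = -270318 - 1*(-22/5) = -270318 + 22/5 = -1351568/5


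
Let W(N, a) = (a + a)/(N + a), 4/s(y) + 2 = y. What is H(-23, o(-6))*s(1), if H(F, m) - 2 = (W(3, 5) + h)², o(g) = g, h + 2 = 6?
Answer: -473/4 ≈ -118.25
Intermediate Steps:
h = 4 (h = -2 + 6 = 4)
s(y) = 4/(-2 + y)
W(N, a) = 2*a/(N + a) (W(N, a) = (2*a)/(N + a) = 2*a/(N + a))
H(F, m) = 473/16 (H(F, m) = 2 + (2*5/(3 + 5) + 4)² = 2 + (2*5/8 + 4)² = 2 + (2*5*(⅛) + 4)² = 2 + (5/4 + 4)² = 2 + (21/4)² = 2 + 441/16 = 473/16)
H(-23, o(-6))*s(1) = 473*(4/(-2 + 1))/16 = 473*(4/(-1))/16 = 473*(4*(-1))/16 = (473/16)*(-4) = -473/4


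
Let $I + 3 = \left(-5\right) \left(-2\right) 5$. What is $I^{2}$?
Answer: $2209$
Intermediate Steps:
$I = 47$ ($I = -3 + \left(-5\right) \left(-2\right) 5 = -3 + 10 \cdot 5 = -3 + 50 = 47$)
$I^{2} = 47^{2} = 2209$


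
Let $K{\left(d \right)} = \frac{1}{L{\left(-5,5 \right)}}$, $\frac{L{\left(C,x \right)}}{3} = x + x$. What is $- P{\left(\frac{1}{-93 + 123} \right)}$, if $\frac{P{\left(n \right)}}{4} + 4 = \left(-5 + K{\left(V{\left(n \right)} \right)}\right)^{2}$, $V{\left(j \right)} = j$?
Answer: $- \frac{18601}{225} \approx -82.671$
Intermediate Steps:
$L{\left(C,x \right)} = 6 x$ ($L{\left(C,x \right)} = 3 \left(x + x\right) = 3 \cdot 2 x = 6 x$)
$K{\left(d \right)} = \frac{1}{30}$ ($K{\left(d \right)} = \frac{1}{6 \cdot 5} = \frac{1}{30}$)
$P{\left(n \right)} = \frac{18601}{225}$ ($P{\left(n \right)} = -16 + 4 \left(-5 + \frac{1}{30}\right)^{2} = -16 + 4 \left(- \frac{149}{30}\right)^{2} = -16 + 4 \cdot \frac{22201}{900} = -16 + \frac{22201}{225} = \frac{18601}{225}$)
$- P{\left(\frac{1}{-93 + 123} \right)} = \left(-1\right) \frac{18601}{225} = - \frac{18601}{225}$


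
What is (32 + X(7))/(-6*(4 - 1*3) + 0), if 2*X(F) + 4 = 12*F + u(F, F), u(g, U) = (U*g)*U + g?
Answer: -247/6 ≈ -41.167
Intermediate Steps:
u(g, U) = g + g*U² (u(g, U) = g*U² + g = g + g*U²)
X(F) = -2 + 6*F + F*(1 + F²)/2 (X(F) = -2 + (12*F + F*(1 + F²))/2 = -2 + (6*F + F*(1 + F²)/2) = -2 + 6*F + F*(1 + F²)/2)
(32 + X(7))/(-6*(4 - 1*3) + 0) = (32 + (-2 + (½)*7³ + (13/2)*7))/(-6*(4 - 1*3) + 0) = (32 + (-2 + (½)*343 + 91/2))/(-6*(4 - 3) + 0) = (32 + (-2 + 343/2 + 91/2))/(-6*1 + 0) = (32 + 215)/(-6 + 0) = 247/(-6) = -⅙*247 = -247/6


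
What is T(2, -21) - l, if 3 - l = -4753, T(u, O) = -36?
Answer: -4792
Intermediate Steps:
l = 4756 (l = 3 - 1*(-4753) = 3 + 4753 = 4756)
T(2, -21) - l = -36 - 1*4756 = -36 - 4756 = -4792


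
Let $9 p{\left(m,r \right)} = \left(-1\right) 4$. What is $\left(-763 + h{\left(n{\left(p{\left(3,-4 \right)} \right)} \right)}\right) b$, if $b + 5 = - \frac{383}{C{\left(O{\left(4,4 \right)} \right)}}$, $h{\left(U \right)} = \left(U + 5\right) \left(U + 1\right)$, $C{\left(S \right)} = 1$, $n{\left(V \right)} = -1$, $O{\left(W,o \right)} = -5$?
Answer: $296044$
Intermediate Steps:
$p{\left(m,r \right)} = - \frac{4}{9}$ ($p{\left(m,r \right)} = \frac{\left(-1\right) 4}{9} = \frac{1}{9} \left(-4\right) = - \frac{4}{9}$)
$h{\left(U \right)} = \left(1 + U\right) \left(5 + U\right)$ ($h{\left(U \right)} = \left(5 + U\right) \left(1 + U\right) = \left(1 + U\right) \left(5 + U\right)$)
$b = -388$ ($b = -5 - \frac{383}{1} = -5 - 383 = -388$)
$\left(-763 + h{\left(n{\left(p{\left(3,-4 \right)} \right)} \right)}\right) b = \left(-763 + \left(5 + \left(-1\right)^{2} + 6 \left(-1\right)\right)\right) \left(-388\right) = \left(-763 + \left(5 + 1 - 6\right)\right) \left(-388\right) = \left(-763 + 0\right) \left(-388\right) = \left(-763\right) \left(-388\right) = 296044$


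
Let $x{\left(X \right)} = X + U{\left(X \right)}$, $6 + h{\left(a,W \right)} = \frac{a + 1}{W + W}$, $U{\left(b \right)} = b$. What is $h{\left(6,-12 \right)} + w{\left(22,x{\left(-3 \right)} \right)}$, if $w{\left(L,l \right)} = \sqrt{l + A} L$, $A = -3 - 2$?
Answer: $- \frac{151}{24} + 22 i \sqrt{11} \approx -6.2917 + 72.966 i$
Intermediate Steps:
$h{\left(a,W \right)} = -6 + \frac{1 + a}{2 W}$ ($h{\left(a,W \right)} = -6 + \frac{a + 1}{W + W} = -6 + \frac{1 + a}{2 W}$)
$A = -5$
$x{\left(X \right)} = 2 X$ ($x{\left(X \right)} = X + X = 2 X$)
$w{\left(L,l \right)} = L \sqrt{-5 + l}$ ($w{\left(L,l \right)} = \sqrt{l - 5} L = \sqrt{-5 + l} L = L \sqrt{-5 + l}$)
$h{\left(6,-12 \right)} + w{\left(22,x{\left(-3 \right)} \right)} = \frac{1 + 6 - -144}{2 \left(-12\right)} + 22 \sqrt{-5 + 2 \left(-3\right)} = \frac{1}{2} \left(- \frac{1}{12}\right) \left(1 + 6 + 144\right) + 22 \sqrt{-5 - 6} = \frac{1}{2} \left(- \frac{1}{12}\right) 151 + 22 \sqrt{-11} = - \frac{151}{24} + 22 i \sqrt{11}$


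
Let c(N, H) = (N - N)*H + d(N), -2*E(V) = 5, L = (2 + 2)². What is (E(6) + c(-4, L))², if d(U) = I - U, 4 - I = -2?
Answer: 225/4 ≈ 56.250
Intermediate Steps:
I = 6 (I = 4 - 1*(-2) = 4 + 2 = 6)
L = 16 (L = 4² = 16)
E(V) = -5/2 (E(V) = -½*5 = -5/2)
d(U) = 6 - U
c(N, H) = 6 - N (c(N, H) = (N - N)*H + (6 - N) = 0*H + (6 - N) = 0 + (6 - N) = 6 - N)
(E(6) + c(-4, L))² = (-5/2 + (6 - 1*(-4)))² = (-5/2 + (6 + 4))² = (-5/2 + 10)² = (15/2)² = 225/4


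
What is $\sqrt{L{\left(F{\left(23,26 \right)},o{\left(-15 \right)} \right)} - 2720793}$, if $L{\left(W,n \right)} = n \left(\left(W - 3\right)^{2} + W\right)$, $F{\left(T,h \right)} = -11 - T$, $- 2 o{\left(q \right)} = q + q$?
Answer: $4 i \sqrt{168798} \approx 1643.4 i$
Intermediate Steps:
$o{\left(q \right)} = - q$ ($o{\left(q \right)} = - \frac{q + q}{2} = - \frac{2 q}{2} = - q$)
$L{\left(W,n \right)} = n \left(W + \left(-3 + W\right)^{2}\right)$ ($L{\left(W,n \right)} = n \left(\left(-3 + W\right)^{2} + W\right) = n \left(W + \left(-3 + W\right)^{2}\right)$)
$\sqrt{L{\left(F{\left(23,26 \right)},o{\left(-15 \right)} \right)} - 2720793} = \sqrt{\left(-1\right) \left(-15\right) \left(\left(-11 - 23\right) + \left(-3 - 34\right)^{2}\right) - 2720793} = \sqrt{15 \left(\left(-11 - 23\right) + \left(-3 - 34\right)^{2}\right) - 2720793} = \sqrt{15 \left(-34 + \left(-3 - 34\right)^{2}\right) - 2720793} = \sqrt{15 \left(-34 + \left(-37\right)^{2}\right) - 2720793} = \sqrt{15 \left(-34 + 1369\right) - 2720793} = \sqrt{15 \cdot 1335 - 2720793} = \sqrt{20025 - 2720793} = \sqrt{-2700768} = 4 i \sqrt{168798}$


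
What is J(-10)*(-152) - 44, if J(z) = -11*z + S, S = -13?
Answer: -14788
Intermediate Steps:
J(z) = -13 - 11*z (J(z) = -11*z - 13 = -13 - 11*z)
J(-10)*(-152) - 44 = (-13 - 11*(-10))*(-152) - 44 = (-13 + 110)*(-152) - 44 = 97*(-152) - 44 = -14744 - 44 = -14788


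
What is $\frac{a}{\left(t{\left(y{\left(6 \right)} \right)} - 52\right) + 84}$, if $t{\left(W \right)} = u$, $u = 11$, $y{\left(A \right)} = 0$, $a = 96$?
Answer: $\frac{96}{43} \approx 2.2326$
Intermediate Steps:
$t{\left(W \right)} = 11$
$\frac{a}{\left(t{\left(y{\left(6 \right)} \right)} - 52\right) + 84} = \frac{1}{\left(11 - 52\right) + 84} \cdot 96 = \frac{1}{-41 + 84} \cdot 96 = \frac{1}{43} \cdot 96 = \frac{96}{43}$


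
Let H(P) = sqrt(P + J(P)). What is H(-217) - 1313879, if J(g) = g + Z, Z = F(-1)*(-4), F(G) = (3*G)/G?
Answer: -1313879 + I*sqrt(446) ≈ -1.3139e+6 + 21.119*I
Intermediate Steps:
F(G) = 3
Z = -12 (Z = 3*(-4) = -12)
J(g) = -12 + g (J(g) = g - 12 = -12 + g)
H(P) = sqrt(-12 + 2*P) (H(P) = sqrt(P + (-12 + P)) = sqrt(-12 + 2*P))
H(-217) - 1313879 = sqrt(-12 + 2*(-217)) - 1313879 = sqrt(-12 - 434) - 1313879 = sqrt(-446) - 1313879 = I*sqrt(446) - 1313879 = -1313879 + I*sqrt(446)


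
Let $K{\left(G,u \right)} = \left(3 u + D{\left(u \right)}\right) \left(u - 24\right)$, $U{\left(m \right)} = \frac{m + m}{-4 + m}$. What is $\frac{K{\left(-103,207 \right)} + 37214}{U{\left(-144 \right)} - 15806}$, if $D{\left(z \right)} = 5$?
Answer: $- \frac{2807782}{292375} \approx -9.6034$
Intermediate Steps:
$U{\left(m \right)} = \frac{2 m}{-4 + m}$
$K{\left(G,u \right)} = \left(-24 + u\right) \left(5 + 3 u\right)$ ($K{\left(G,u \right)} = \left(3 u + 5\right) \left(u - 24\right) = \left(5 + 3 u\right) \left(-24 + u\right) = \left(-24 + u\right) \left(5 + 3 u\right)$)
$\frac{K{\left(-103,207 \right)} + 37214}{U{\left(-144 \right)} - 15806} = \frac{\left(-120 - 13869 + 3 \cdot 207^{2}\right) + 37214}{2 \left(-144\right) \frac{1}{-4 - 144} - 15806} = \frac{\left(-120 - 13869 + 3 \cdot 42849\right) + 37214}{2 \left(-144\right) \frac{1}{-148} - 15806} = \frac{\left(-120 - 13869 + 128547\right) + 37214}{2 \left(-144\right) \left(- \frac{1}{148}\right) - 15806} = \frac{114558 + 37214}{\frac{72}{37} - 15806} = \frac{151772}{- \frac{584750}{37}} = 151772 \left(- \frac{37}{584750}\right) = - \frac{2807782}{292375}$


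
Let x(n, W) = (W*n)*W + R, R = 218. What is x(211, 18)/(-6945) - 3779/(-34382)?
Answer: -2331741169/238782990 ≈ -9.7651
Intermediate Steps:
x(n, W) = 218 + n*W² (x(n, W) = (W*n)*W + 218 = n*W² + 218 = 218 + n*W²)
x(211, 18)/(-6945) - 3779/(-34382) = (218 + 211*18²)/(-6945) - 3779/(-34382) = (218 + 211*324)*(-1/6945) - 3779*(-1/34382) = (218 + 68364)*(-1/6945) + 3779/34382 = 68582*(-1/6945) + 3779/34382 = -68582/6945 + 3779/34382 = -2331741169/238782990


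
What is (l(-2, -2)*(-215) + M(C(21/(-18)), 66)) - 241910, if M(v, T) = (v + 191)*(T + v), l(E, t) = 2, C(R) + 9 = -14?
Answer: -235116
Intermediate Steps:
C(R) = -23 (C(R) = -9 - 14 = -23)
M(v, T) = (191 + v)*(T + v)
(l(-2, -2)*(-215) + M(C(21/(-18)), 66)) - 241910 = (2*(-215) + ((-23)**2 + 191*66 + 191*(-23) + 66*(-23))) - 241910 = (-430 + (529 + 12606 - 4393 - 1518)) - 241910 = (-430 + 7224) - 241910 = 6794 - 241910 = -235116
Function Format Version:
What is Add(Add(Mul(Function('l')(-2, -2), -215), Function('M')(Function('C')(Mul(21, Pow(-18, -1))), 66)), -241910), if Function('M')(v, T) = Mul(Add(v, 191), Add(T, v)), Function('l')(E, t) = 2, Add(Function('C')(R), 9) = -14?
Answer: -235116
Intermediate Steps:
Function('C')(R) = -23 (Function('C')(R) = Add(-9, -14) = -23)
Function('M')(v, T) = Mul(Add(191, v), Add(T, v))
Add(Add(Mul(Function('l')(-2, -2), -215), Function('M')(Function('C')(Mul(21, Pow(-18, -1))), 66)), -241910) = Add(Add(Mul(2, -215), Add(Pow(-23, 2), Mul(191, 66), Mul(191, -23), Mul(66, -23))), -241910) = Add(Add(-430, Add(529, 12606, -4393, -1518)), -241910) = Add(Add(-430, 7224), -241910) = Add(6794, -241910) = -235116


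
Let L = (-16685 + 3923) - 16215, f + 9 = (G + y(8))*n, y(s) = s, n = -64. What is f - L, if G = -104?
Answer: 35112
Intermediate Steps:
f = 6135 (f = -9 + (-104 + 8)*(-64) = -9 - 96*(-64) = -9 + 6144 = 6135)
L = -28977 (L = -12762 - 16215 = -28977)
f - L = 6135 - 1*(-28977) = 6135 + 28977 = 35112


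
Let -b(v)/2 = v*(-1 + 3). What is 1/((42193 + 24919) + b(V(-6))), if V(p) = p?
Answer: 1/67136 ≈ 1.4895e-5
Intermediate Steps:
b(v) = -4*v (b(v) = -2*v*(-1 + 3) = -2*v*2 = -4*v)
1/((42193 + 24919) + b(V(-6))) = 1/((42193 + 24919) - 4*(-6)) = 1/(67112 + 24) = 1/67136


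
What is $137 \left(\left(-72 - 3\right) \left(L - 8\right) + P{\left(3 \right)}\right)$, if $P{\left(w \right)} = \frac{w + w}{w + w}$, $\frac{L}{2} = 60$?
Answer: $-1150663$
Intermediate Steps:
$L = 120$ ($L = 2 \cdot 60 = 120$)
$P{\left(w \right)} = 1$ ($P{\left(w \right)} = \frac{2 w}{2 w} = 2 w \frac{1}{2 w} = 1$)
$137 \left(\left(-72 - 3\right) \left(L - 8\right) + P{\left(3 \right)}\right) = 137 \left(\left(-72 - 3\right) \left(120 - 8\right) + 1\right) = 137 \left(\left(-75\right) 112 + 1\right) = 137 \left(-8400 + 1\right) = 137 \left(-8399\right) = -1150663$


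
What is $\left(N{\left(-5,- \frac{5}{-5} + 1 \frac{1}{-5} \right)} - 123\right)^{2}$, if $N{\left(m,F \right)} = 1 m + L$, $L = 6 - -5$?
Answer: $13689$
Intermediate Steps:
$L = 11$ ($L = 6 + 5 = 11$)
$N{\left(m,F \right)} = 11 + m$ ($N{\left(m,F \right)} = 1 m + 11 = m + 11 = 11 + m$)
$\left(N{\left(-5,- \frac{5}{-5} + 1 \frac{1}{-5} \right)} - 123\right)^{2} = \left(\left(11 - 5\right) - 123\right)^{2} = \left(6 - 123\right)^{2} = \left(-117\right)^{2} = 13689$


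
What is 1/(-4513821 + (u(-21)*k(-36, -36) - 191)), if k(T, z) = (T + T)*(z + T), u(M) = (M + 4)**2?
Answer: -1/3015836 ≈ -3.3158e-7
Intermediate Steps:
u(M) = (4 + M)**2
k(T, z) = 2*T*(T + z) (k(T, z) = (2*T)*(T + z) = 2*T*(T + z))
1/(-4513821 + (u(-21)*k(-36, -36) - 191)) = 1/(-4513821 + ((4 - 21)**2*(2*(-36)*(-36 - 36)) - 191)) = 1/(-4513821 + ((-17)**2*(2*(-36)*(-72)) - 191)) = 1/(-4513821 + (289*5184 - 191)) = 1/(-4513821 + (1498176 - 191)) = 1/(-4513821 + 1497985) = 1/(-3015836) = -1/3015836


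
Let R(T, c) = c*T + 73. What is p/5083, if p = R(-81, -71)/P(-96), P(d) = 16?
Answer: 28/391 ≈ 0.071611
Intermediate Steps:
R(T, c) = 73 + T*c (R(T, c) = T*c + 73 = 73 + T*c)
p = 364 (p = (73 - 81*(-71))/16 = (73 + 5751)*(1/16) = 5824*(1/16) = 364)
p/5083 = 364/5083 = 364*(1/5083) = 28/391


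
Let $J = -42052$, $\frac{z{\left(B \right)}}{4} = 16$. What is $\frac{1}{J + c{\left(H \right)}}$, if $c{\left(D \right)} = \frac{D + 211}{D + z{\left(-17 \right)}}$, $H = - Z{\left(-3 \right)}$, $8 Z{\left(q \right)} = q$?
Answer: $- \frac{515}{21655089} \approx -2.3782 \cdot 10^{-5}$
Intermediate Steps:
$Z{\left(q \right)} = \frac{q}{8}$
$z{\left(B \right)} = 64$ ($z{\left(B \right)} = 4 \cdot 16 = 64$)
$H = \frac{3}{8}$ ($H = - \frac{-3}{8} = \left(-1\right) \left(- \frac{3}{8}\right) = \frac{3}{8} \approx 0.375$)
$c{\left(D \right)} = \frac{211 + D}{64 + D}$ ($c{\left(D \right)} = \frac{D + 211}{D + 64} = \frac{211 + D}{64 + D}$)
$\frac{1}{J + c{\left(H \right)}} = \frac{1}{-42052 + \frac{211 + \frac{3}{8}}{64 + \frac{3}{8}}} = \frac{1}{-42052 + \frac{1}{\frac{515}{8}} \cdot \frac{1691}{8}} = \frac{1}{-42052 + \frac{8}{515} \cdot \frac{1691}{8}} = \frac{1}{-42052 + \frac{1691}{515}} = \frac{1}{- \frac{21655089}{515}} = - \frac{515}{21655089}$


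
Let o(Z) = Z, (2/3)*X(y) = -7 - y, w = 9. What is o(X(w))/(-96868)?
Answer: 6/24217 ≈ 0.00024776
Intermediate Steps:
X(y) = -21/2 - 3*y/2 (X(y) = 3*(-7 - y)/2 = -21/2 - 3*y/2)
o(X(w))/(-96868) = (-21/2 - 3/2*9)/(-96868) = (-21/2 - 27/2)*(-1/96868) = -24*(-1/96868) = 6/24217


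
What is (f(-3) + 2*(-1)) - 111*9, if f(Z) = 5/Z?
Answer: -3008/3 ≈ -1002.7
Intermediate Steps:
(f(-3) + 2*(-1)) - 111*9 = (5/(-3) + 2*(-1)) - 111*9 = (5*(-⅓) - 2) - 999 = (-5/3 - 2) - 999 = -11/3 - 999 = -3008/3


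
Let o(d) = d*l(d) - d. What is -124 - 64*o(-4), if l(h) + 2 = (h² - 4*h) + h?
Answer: 6276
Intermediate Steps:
l(h) = -2 + h² - 3*h (l(h) = -2 + ((h² - 4*h) + h) = -2 + (h² - 3*h) = -2 + h² - 3*h)
o(d) = -d + d*(-2 + d² - 3*d) (o(d) = d*(-2 + d² - 3*d) - d = -d + d*(-2 + d² - 3*d))
-124 - 64*o(-4) = -124 - (-256)*(-3 + (-4)² - 3*(-4)) = -124 - (-256)*(-3 + 16 + 12) = -124 - (-256)*25 = -124 - 64*(-100) = -124 + 6400 = 6276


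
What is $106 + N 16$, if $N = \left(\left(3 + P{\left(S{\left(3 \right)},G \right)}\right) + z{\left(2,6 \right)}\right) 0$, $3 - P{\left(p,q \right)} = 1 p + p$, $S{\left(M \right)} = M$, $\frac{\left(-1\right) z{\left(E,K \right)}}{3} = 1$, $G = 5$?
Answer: $106$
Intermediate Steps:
$z{\left(E,K \right)} = -3$ ($z{\left(E,K \right)} = \left(-3\right) 1 = -3$)
$P{\left(p,q \right)} = 3 - 2 p$ ($P{\left(p,q \right)} = 3 - \left(1 p + p\right) = 3 - \left(p + p\right) = 3 - 2 p$)
$N = 0$ ($N = \left(\left(3 + \left(3 - 6\right)\right) - 3\right) 0 = \left(\left(3 - 3\right) - 3\right) 0 = \left(0 - 3\right) 0 = \left(-3\right) 0 = 0$)
$106 + N 16 = 106 + 0 \cdot 16 = 106 + 0 = 106$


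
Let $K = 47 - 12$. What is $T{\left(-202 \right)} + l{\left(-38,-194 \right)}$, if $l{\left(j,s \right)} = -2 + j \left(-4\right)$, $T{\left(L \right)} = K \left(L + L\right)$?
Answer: $-13990$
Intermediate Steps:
$K = 35$
$T{\left(L \right)} = 70 L$ ($T{\left(L \right)} = 35 \left(L + L\right) = 35 \cdot 2 L = 70 L$)
$l{\left(j,s \right)} = -2 - 4 j$
$T{\left(-202 \right)} + l{\left(-38,-194 \right)} = 70 \left(-202\right) - -150 = -14140 + \left(-2 + 152\right) = -14140 + 150 = -13990$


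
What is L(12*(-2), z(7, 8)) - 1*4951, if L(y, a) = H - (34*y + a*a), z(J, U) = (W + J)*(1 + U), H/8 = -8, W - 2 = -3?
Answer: -7115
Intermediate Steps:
W = -1 (W = 2 - 3 = -1)
H = -64 (H = 8*(-8) = -64)
z(J, U) = (1 + U)*(-1 + J) (z(J, U) = (-1 + J)*(1 + U) = (1 + U)*(-1 + J))
L(y, a) = -64 - a² - 34*y (L(y, a) = -64 - (34*y + a*a) = -64 - (34*y + a²) = -64 - (a² + 34*y) = -64 + (-a² - 34*y) = -64 - a² - 34*y)
L(12*(-2), z(7, 8)) - 1*4951 = (-64 - (-1 + 7 - 1*8 + 7*8)² - 408*(-2)) - 1*4951 = (-64 - (-1 + 7 - 8 + 56)² - 34*(-24)) - 4951 = (-64 - 1*54² + 816) - 4951 = (-64 - 1*2916 + 816) - 4951 = (-64 - 2916 + 816) - 4951 = -2164 - 4951 = -7115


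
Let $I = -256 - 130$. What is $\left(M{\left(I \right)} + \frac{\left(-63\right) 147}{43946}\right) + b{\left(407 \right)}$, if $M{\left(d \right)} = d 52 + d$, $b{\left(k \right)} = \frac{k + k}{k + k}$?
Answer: $- \frac{128430369}{6278} \approx -20457.0$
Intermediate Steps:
$I = -386$
$b{\left(k \right)} = 1$ ($b{\left(k \right)} = \frac{2 k}{2 k} = 2 k \frac{1}{2 k} = 1$)
$M{\left(d \right)} = 53 d$ ($M{\left(d \right)} = 52 d + d = 53 d$)
$\left(M{\left(I \right)} + \frac{\left(-63\right) 147}{43946}\right) + b{\left(407 \right)} = \left(53 \left(-386\right) + \frac{\left(-63\right) 147}{43946}\right) + 1 = \left(-20458 - \frac{1323}{6278}\right) + 1 = - \frac{128436647}{6278} + 1 = - \frac{128430369}{6278}$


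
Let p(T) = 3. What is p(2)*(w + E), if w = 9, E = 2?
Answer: 33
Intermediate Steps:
p(2)*(w + E) = 3*(9 + 2) = 3*11 = 33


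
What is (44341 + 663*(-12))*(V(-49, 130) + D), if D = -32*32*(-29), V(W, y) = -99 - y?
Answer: 1072156795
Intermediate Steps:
D = 29696 (D = -1024*(-29) = 29696)
(44341 + 663*(-12))*(V(-49, 130) + D) = (44341 + 663*(-12))*((-99 - 1*130) + 29696) = (44341 - 7956)*((-99 - 130) + 29696) = 36385*(-229 + 29696) = 36385*29467 = 1072156795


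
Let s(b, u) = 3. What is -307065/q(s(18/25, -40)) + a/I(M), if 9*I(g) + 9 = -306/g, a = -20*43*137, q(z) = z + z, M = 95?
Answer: 213535/6 ≈ 35589.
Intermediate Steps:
q(z) = 2*z
a = -117820 (a = -860*137 = -117820)
I(g) = -1 - 34/g (I(g) = -1 + (-306/g)/9 = -1 - 34/g)
-307065/q(s(18/25, -40)) + a/I(M) = -307065/(2*3) - 117820*95/(-34 - 1*95) = -307065/6 - 117820*95/(-34 - 95) = -307065*⅙ - 117820/((1/95)*(-129)) = -102355/2 - 117820/(-129/95) = -102355/2 - 117820*(-95/129) = -102355/2 + 260300/3 = 213535/6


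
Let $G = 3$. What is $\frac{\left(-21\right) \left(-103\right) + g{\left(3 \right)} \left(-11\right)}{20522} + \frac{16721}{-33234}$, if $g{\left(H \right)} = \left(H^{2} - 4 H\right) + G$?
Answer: $- \frac{67815805}{170507037} \approx -0.39773$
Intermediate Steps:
$g{\left(H \right)} = 3 + H^{2} - 4 H$ ($g{\left(H \right)} = \left(H^{2} - 4 H\right) + 3 = 3 + H^{2} - 4 H$)
$\frac{\left(-21\right) \left(-103\right) + g{\left(3 \right)} \left(-11\right)}{20522} + \frac{16721}{-33234} = \frac{\left(-21\right) \left(-103\right) + \left(3 + 3^{2} - 12\right) \left(-11\right)}{20522} + \frac{16721}{-33234} = \left(2163 + \left(3 + 9 - 12\right) \left(-11\right)\right) \frac{1}{20522} + 16721 \left(- \frac{1}{33234}\right) = \left(2163 + 0 \left(-11\right)\right) \frac{1}{20522} - \frac{16721}{33234} = \left(2163 + 0\right) \frac{1}{20522} - \frac{16721}{33234} = 2163 \cdot \frac{1}{20522} - \frac{16721}{33234} = \frac{2163}{20522} - \frac{16721}{33234} = - \frac{67815805}{170507037}$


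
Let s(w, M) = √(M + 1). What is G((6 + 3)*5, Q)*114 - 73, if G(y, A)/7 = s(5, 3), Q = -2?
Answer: 1523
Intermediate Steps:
s(w, M) = √(1 + M)
G(y, A) = 14 (G(y, A) = 7*√(1 + 3) = 7*√4 = 7*2 = 14)
G((6 + 3)*5, Q)*114 - 73 = 14*114 - 73 = 1596 - 73 = 1523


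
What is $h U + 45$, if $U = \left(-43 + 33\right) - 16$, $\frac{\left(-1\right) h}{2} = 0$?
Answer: $45$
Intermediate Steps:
$h = 0$ ($h = \left(-2\right) 0 = 0$)
$U = -26$ ($U = -10 - 16 = -26$)
$h U + 45 = 0 \left(-26\right) + 45 = 0 + 45 = 45$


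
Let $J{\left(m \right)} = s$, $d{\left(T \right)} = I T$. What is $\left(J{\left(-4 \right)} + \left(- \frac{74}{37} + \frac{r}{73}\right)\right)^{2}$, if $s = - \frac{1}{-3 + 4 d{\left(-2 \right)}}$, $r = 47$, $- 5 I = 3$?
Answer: $\frac{1577536}{431649} \approx 3.6547$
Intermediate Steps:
$I = - \frac{3}{5}$ ($I = \left(- \frac{1}{5}\right) 3 = - \frac{3}{5} \approx -0.6$)
$d{\left(T \right)} = - \frac{3 T}{5}$
$s = - \frac{5}{9}$ ($s = - \frac{1}{-3 + 4 \left(\left(- \frac{3}{5}\right) \left(-2\right)\right)} = - \frac{1}{-3 + 4 \cdot \frac{6}{5}} = - \frac{1}{-3 + \frac{24}{5}} = - \frac{1}{\frac{9}{5}} = \left(-1\right) \frac{5}{9} = - \frac{5}{9} \approx -0.55556$)
$J{\left(m \right)} = - \frac{5}{9}$
$\left(J{\left(-4 \right)} + \left(- \frac{74}{37} + \frac{r}{73}\right)\right)^{2} = \left(- \frac{5}{9} + \left(- \frac{74}{37} + \frac{47}{73}\right)\right)^{2} = \left(- \frac{5}{9} + \left(\left(-74\right) \frac{1}{37} + 47 \cdot \frac{1}{73}\right)\right)^{2} = \left(- \frac{5}{9} + \left(-2 + \frac{47}{73}\right)\right)^{2} = \left(- \frac{5}{9} - \frac{99}{73}\right)^{2} = \left(- \frac{1256}{657}\right)^{2} = \frac{1577536}{431649}$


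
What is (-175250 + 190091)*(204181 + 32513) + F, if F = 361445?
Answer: 3513137099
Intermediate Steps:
(-175250 + 190091)*(204181 + 32513) + F = (-175250 + 190091)*(204181 + 32513) + 361445 = 14841*236694 + 361445 = 3512775654 + 361445 = 3513137099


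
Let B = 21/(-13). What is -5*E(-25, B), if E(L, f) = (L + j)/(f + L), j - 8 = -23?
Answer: -1300/173 ≈ -7.5145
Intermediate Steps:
j = -15 (j = 8 - 23 = -15)
B = -21/13 (B = 21*(-1/13) = -21/13 ≈ -1.6154)
E(L, f) = (-15 + L)/(L + f) (E(L, f) = (L - 15)/(f + L) = (-15 + L)/(L + f))
-5*E(-25, B) = -5*(-15 - 25)/(-25 - 21/13) = -5*(-40)/(-346/13) = -(-65)*(-40)/346 = -5*260/173 = -1300/173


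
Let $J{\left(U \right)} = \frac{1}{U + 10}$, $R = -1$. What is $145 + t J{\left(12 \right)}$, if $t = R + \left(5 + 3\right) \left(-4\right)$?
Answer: $\frac{287}{2} \approx 143.5$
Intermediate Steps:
$J{\left(U \right)} = \frac{1}{10 + U}$
$t = -33$ ($t = -1 + \left(5 + 3\right) \left(-4\right) = -1 + 8 \left(-4\right) = -1 - 32 = -33$)
$145 + t J{\left(12 \right)} = 145 - \frac{33}{10 + 12} = 145 - \frac{33}{22} = 145 - \frac{3}{2} = \frac{287}{2}$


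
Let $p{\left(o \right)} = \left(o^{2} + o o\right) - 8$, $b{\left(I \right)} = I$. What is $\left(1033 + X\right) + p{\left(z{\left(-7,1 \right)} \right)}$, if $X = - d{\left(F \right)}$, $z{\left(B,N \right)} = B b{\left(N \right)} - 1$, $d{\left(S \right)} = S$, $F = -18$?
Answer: $1171$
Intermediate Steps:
$z{\left(B,N \right)} = -1 + B N$ ($z{\left(B,N \right)} = B N - 1 = -1 + B N$)
$p{\left(o \right)} = -8 + 2 o^{2}$ ($p{\left(o \right)} = \left(o^{2} + o^{2}\right) - 8 = 2 o^{2} - 8 = -8 + 2 o^{2}$)
$X = 18$ ($X = \left(-1\right) \left(-18\right) = 18$)
$\left(1033 + X\right) + p{\left(z{\left(-7,1 \right)} \right)} = \left(1033 + 18\right) - \left(8 - 2 \left(-1 - 7\right)^{2}\right) = 1051 - \left(8 - 2 \left(-1 - 7\right)^{2}\right) = 1051 - \left(8 - 2 \left(-8\right)^{2}\right) = 1051 + \left(-8 + 2 \cdot 64\right) = 1051 + \left(-8 + 128\right) = 1051 + 120 = 1171$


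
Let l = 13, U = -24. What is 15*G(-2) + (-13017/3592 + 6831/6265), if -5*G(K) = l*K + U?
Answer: 3318567447/22503880 ≈ 147.47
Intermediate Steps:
G(K) = 24/5 - 13*K/5 (G(K) = -(13*K - 24)/5 = -(-24 + 13*K)/5 = 24/5 - 13*K/5)
15*G(-2) + (-13017/3592 + 6831/6265) = 15*(24/5 - 13/5*(-2)) + (-13017/3592 + 6831/6265) = 15*(24/5 + 26/5) + (-13017*1/3592 + 6831*(1/6265)) = 15*10 + (-13017/3592 + 6831/6265) = 150 - 57014553/22503880 = 3318567447/22503880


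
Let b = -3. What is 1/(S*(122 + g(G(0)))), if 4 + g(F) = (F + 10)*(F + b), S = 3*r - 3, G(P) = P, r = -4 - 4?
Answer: -1/2376 ≈ -0.00042088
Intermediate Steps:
r = -8
S = -27 (S = 3*(-8) - 3 = -24 - 3 = -27)
g(F) = -4 + (-3 + F)*(10 + F) (g(F) = -4 + (F + 10)*(F - 3) = -4 + (10 + F)*(-3 + F) = -4 + (-3 + F)*(10 + F))
1/(S*(122 + g(G(0)))) = 1/(-27*(122 + (-34 + 0² + 7*0))) = 1/(-27*(122 + (-34 + 0 + 0))) = 1/(-27*(122 - 34)) = 1/(-27*88) = 1/(-2376) = -1/2376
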